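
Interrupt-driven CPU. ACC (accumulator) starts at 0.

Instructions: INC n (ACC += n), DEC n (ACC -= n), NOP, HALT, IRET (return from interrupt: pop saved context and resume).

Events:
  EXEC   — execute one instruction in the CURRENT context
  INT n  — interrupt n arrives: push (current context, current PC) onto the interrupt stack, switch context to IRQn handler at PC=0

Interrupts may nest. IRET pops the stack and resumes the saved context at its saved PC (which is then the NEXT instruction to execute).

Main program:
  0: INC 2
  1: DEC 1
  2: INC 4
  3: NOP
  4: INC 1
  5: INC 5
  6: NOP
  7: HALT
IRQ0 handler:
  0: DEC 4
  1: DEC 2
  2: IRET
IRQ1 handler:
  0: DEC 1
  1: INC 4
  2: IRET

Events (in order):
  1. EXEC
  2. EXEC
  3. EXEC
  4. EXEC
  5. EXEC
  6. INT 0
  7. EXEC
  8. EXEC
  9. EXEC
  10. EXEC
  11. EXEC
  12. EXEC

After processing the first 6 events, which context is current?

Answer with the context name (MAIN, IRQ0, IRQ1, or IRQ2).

Answer: IRQ0

Derivation:
Event 1 (EXEC): [MAIN] PC=0: INC 2 -> ACC=2
Event 2 (EXEC): [MAIN] PC=1: DEC 1 -> ACC=1
Event 3 (EXEC): [MAIN] PC=2: INC 4 -> ACC=5
Event 4 (EXEC): [MAIN] PC=3: NOP
Event 5 (EXEC): [MAIN] PC=4: INC 1 -> ACC=6
Event 6 (INT 0): INT 0 arrives: push (MAIN, PC=5), enter IRQ0 at PC=0 (depth now 1)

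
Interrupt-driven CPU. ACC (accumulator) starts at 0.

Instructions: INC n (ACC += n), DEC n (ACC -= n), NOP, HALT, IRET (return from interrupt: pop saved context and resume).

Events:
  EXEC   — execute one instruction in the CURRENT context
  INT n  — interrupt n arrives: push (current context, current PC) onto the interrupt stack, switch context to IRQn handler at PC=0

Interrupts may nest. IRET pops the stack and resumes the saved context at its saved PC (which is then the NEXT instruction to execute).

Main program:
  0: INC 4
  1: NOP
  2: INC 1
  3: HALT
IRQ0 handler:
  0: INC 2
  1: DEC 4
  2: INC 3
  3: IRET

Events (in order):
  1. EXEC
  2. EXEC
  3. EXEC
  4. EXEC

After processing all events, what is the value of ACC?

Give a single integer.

Event 1 (EXEC): [MAIN] PC=0: INC 4 -> ACC=4
Event 2 (EXEC): [MAIN] PC=1: NOP
Event 3 (EXEC): [MAIN] PC=2: INC 1 -> ACC=5
Event 4 (EXEC): [MAIN] PC=3: HALT

Answer: 5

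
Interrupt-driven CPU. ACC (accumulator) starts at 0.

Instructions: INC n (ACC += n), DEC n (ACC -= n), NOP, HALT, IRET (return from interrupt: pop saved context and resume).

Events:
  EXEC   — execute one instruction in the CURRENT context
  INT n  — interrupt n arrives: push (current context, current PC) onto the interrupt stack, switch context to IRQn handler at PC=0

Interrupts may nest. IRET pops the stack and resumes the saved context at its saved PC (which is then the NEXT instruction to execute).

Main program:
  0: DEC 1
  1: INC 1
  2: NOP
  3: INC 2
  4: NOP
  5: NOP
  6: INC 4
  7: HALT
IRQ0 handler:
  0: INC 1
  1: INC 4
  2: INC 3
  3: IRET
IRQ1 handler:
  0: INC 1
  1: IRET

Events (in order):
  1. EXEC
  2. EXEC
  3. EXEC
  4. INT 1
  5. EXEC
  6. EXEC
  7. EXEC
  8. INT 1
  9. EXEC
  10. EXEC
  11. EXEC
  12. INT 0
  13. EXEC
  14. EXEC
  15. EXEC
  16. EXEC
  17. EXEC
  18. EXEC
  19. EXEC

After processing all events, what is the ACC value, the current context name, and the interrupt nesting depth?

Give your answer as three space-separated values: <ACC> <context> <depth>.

Event 1 (EXEC): [MAIN] PC=0: DEC 1 -> ACC=-1
Event 2 (EXEC): [MAIN] PC=1: INC 1 -> ACC=0
Event 3 (EXEC): [MAIN] PC=2: NOP
Event 4 (INT 1): INT 1 arrives: push (MAIN, PC=3), enter IRQ1 at PC=0 (depth now 1)
Event 5 (EXEC): [IRQ1] PC=0: INC 1 -> ACC=1
Event 6 (EXEC): [IRQ1] PC=1: IRET -> resume MAIN at PC=3 (depth now 0)
Event 7 (EXEC): [MAIN] PC=3: INC 2 -> ACC=3
Event 8 (INT 1): INT 1 arrives: push (MAIN, PC=4), enter IRQ1 at PC=0 (depth now 1)
Event 9 (EXEC): [IRQ1] PC=0: INC 1 -> ACC=4
Event 10 (EXEC): [IRQ1] PC=1: IRET -> resume MAIN at PC=4 (depth now 0)
Event 11 (EXEC): [MAIN] PC=4: NOP
Event 12 (INT 0): INT 0 arrives: push (MAIN, PC=5), enter IRQ0 at PC=0 (depth now 1)
Event 13 (EXEC): [IRQ0] PC=0: INC 1 -> ACC=5
Event 14 (EXEC): [IRQ0] PC=1: INC 4 -> ACC=9
Event 15 (EXEC): [IRQ0] PC=2: INC 3 -> ACC=12
Event 16 (EXEC): [IRQ0] PC=3: IRET -> resume MAIN at PC=5 (depth now 0)
Event 17 (EXEC): [MAIN] PC=5: NOP
Event 18 (EXEC): [MAIN] PC=6: INC 4 -> ACC=16
Event 19 (EXEC): [MAIN] PC=7: HALT

Answer: 16 MAIN 0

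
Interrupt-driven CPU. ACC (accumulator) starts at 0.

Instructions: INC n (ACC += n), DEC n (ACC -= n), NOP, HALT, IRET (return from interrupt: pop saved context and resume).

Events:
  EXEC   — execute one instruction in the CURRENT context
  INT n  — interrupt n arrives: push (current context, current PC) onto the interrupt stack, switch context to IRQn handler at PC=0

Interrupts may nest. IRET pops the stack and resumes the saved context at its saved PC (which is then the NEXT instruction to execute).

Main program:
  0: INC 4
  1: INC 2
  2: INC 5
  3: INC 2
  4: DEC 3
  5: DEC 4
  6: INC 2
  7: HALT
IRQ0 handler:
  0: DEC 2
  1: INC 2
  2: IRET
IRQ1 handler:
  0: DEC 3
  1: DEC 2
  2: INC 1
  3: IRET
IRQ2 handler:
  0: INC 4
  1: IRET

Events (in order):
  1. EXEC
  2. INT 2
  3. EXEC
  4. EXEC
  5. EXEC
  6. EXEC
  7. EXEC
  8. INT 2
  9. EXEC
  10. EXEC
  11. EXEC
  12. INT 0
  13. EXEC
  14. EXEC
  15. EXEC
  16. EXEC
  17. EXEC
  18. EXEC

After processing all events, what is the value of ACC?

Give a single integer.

Event 1 (EXEC): [MAIN] PC=0: INC 4 -> ACC=4
Event 2 (INT 2): INT 2 arrives: push (MAIN, PC=1), enter IRQ2 at PC=0 (depth now 1)
Event 3 (EXEC): [IRQ2] PC=0: INC 4 -> ACC=8
Event 4 (EXEC): [IRQ2] PC=1: IRET -> resume MAIN at PC=1 (depth now 0)
Event 5 (EXEC): [MAIN] PC=1: INC 2 -> ACC=10
Event 6 (EXEC): [MAIN] PC=2: INC 5 -> ACC=15
Event 7 (EXEC): [MAIN] PC=3: INC 2 -> ACC=17
Event 8 (INT 2): INT 2 arrives: push (MAIN, PC=4), enter IRQ2 at PC=0 (depth now 1)
Event 9 (EXEC): [IRQ2] PC=0: INC 4 -> ACC=21
Event 10 (EXEC): [IRQ2] PC=1: IRET -> resume MAIN at PC=4 (depth now 0)
Event 11 (EXEC): [MAIN] PC=4: DEC 3 -> ACC=18
Event 12 (INT 0): INT 0 arrives: push (MAIN, PC=5), enter IRQ0 at PC=0 (depth now 1)
Event 13 (EXEC): [IRQ0] PC=0: DEC 2 -> ACC=16
Event 14 (EXEC): [IRQ0] PC=1: INC 2 -> ACC=18
Event 15 (EXEC): [IRQ0] PC=2: IRET -> resume MAIN at PC=5 (depth now 0)
Event 16 (EXEC): [MAIN] PC=5: DEC 4 -> ACC=14
Event 17 (EXEC): [MAIN] PC=6: INC 2 -> ACC=16
Event 18 (EXEC): [MAIN] PC=7: HALT

Answer: 16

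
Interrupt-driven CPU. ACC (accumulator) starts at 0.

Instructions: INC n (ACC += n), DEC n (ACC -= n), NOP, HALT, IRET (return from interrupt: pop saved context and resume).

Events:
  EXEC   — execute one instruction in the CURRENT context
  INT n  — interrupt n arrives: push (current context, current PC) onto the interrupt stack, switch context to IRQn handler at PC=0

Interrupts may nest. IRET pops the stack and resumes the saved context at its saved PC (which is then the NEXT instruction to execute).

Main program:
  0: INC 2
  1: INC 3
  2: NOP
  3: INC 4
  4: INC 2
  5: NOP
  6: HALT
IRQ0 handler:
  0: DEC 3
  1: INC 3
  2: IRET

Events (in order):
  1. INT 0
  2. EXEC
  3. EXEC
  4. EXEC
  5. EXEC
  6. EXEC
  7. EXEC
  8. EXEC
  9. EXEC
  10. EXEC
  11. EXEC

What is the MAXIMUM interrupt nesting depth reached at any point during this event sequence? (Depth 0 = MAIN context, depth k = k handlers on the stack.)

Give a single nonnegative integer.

Answer: 1

Derivation:
Event 1 (INT 0): INT 0 arrives: push (MAIN, PC=0), enter IRQ0 at PC=0 (depth now 1) [depth=1]
Event 2 (EXEC): [IRQ0] PC=0: DEC 3 -> ACC=-3 [depth=1]
Event 3 (EXEC): [IRQ0] PC=1: INC 3 -> ACC=0 [depth=1]
Event 4 (EXEC): [IRQ0] PC=2: IRET -> resume MAIN at PC=0 (depth now 0) [depth=0]
Event 5 (EXEC): [MAIN] PC=0: INC 2 -> ACC=2 [depth=0]
Event 6 (EXEC): [MAIN] PC=1: INC 3 -> ACC=5 [depth=0]
Event 7 (EXEC): [MAIN] PC=2: NOP [depth=0]
Event 8 (EXEC): [MAIN] PC=3: INC 4 -> ACC=9 [depth=0]
Event 9 (EXEC): [MAIN] PC=4: INC 2 -> ACC=11 [depth=0]
Event 10 (EXEC): [MAIN] PC=5: NOP [depth=0]
Event 11 (EXEC): [MAIN] PC=6: HALT [depth=0]
Max depth observed: 1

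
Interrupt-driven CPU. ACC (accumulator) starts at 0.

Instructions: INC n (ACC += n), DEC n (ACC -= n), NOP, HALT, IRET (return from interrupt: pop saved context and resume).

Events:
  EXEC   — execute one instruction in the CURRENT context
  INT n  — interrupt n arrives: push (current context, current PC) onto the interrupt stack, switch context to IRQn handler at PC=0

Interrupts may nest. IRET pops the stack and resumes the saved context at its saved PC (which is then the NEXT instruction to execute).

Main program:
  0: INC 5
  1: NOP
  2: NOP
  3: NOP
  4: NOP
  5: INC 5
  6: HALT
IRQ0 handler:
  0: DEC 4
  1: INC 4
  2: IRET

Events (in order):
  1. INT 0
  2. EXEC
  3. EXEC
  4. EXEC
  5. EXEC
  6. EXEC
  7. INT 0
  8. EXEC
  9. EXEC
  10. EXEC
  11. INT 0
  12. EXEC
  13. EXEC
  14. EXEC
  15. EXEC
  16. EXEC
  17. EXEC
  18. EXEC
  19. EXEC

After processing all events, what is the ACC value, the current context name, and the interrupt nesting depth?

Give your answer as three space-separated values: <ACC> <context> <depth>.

Event 1 (INT 0): INT 0 arrives: push (MAIN, PC=0), enter IRQ0 at PC=0 (depth now 1)
Event 2 (EXEC): [IRQ0] PC=0: DEC 4 -> ACC=-4
Event 3 (EXEC): [IRQ0] PC=1: INC 4 -> ACC=0
Event 4 (EXEC): [IRQ0] PC=2: IRET -> resume MAIN at PC=0 (depth now 0)
Event 5 (EXEC): [MAIN] PC=0: INC 5 -> ACC=5
Event 6 (EXEC): [MAIN] PC=1: NOP
Event 7 (INT 0): INT 0 arrives: push (MAIN, PC=2), enter IRQ0 at PC=0 (depth now 1)
Event 8 (EXEC): [IRQ0] PC=0: DEC 4 -> ACC=1
Event 9 (EXEC): [IRQ0] PC=1: INC 4 -> ACC=5
Event 10 (EXEC): [IRQ0] PC=2: IRET -> resume MAIN at PC=2 (depth now 0)
Event 11 (INT 0): INT 0 arrives: push (MAIN, PC=2), enter IRQ0 at PC=0 (depth now 1)
Event 12 (EXEC): [IRQ0] PC=0: DEC 4 -> ACC=1
Event 13 (EXEC): [IRQ0] PC=1: INC 4 -> ACC=5
Event 14 (EXEC): [IRQ0] PC=2: IRET -> resume MAIN at PC=2 (depth now 0)
Event 15 (EXEC): [MAIN] PC=2: NOP
Event 16 (EXEC): [MAIN] PC=3: NOP
Event 17 (EXEC): [MAIN] PC=4: NOP
Event 18 (EXEC): [MAIN] PC=5: INC 5 -> ACC=10
Event 19 (EXEC): [MAIN] PC=6: HALT

Answer: 10 MAIN 0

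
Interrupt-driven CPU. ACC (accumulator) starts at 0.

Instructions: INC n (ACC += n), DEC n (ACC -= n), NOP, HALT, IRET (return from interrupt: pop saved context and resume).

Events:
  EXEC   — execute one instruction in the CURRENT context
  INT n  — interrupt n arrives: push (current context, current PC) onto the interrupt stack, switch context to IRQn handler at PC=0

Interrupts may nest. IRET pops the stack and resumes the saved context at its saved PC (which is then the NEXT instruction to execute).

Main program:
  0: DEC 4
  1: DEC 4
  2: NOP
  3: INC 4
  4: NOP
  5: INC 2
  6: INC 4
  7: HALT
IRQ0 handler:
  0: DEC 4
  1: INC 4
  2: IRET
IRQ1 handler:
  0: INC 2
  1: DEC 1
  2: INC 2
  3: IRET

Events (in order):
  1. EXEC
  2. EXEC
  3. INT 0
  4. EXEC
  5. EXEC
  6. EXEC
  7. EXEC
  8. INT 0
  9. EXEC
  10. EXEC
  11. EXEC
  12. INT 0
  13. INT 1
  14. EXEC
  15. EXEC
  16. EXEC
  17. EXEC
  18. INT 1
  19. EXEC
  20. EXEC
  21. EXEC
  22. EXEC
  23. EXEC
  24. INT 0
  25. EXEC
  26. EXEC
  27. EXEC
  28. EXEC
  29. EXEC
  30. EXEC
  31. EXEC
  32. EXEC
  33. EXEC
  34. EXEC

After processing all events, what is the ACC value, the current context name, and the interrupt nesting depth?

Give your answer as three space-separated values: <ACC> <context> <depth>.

Answer: 8 MAIN 0

Derivation:
Event 1 (EXEC): [MAIN] PC=0: DEC 4 -> ACC=-4
Event 2 (EXEC): [MAIN] PC=1: DEC 4 -> ACC=-8
Event 3 (INT 0): INT 0 arrives: push (MAIN, PC=2), enter IRQ0 at PC=0 (depth now 1)
Event 4 (EXEC): [IRQ0] PC=0: DEC 4 -> ACC=-12
Event 5 (EXEC): [IRQ0] PC=1: INC 4 -> ACC=-8
Event 6 (EXEC): [IRQ0] PC=2: IRET -> resume MAIN at PC=2 (depth now 0)
Event 7 (EXEC): [MAIN] PC=2: NOP
Event 8 (INT 0): INT 0 arrives: push (MAIN, PC=3), enter IRQ0 at PC=0 (depth now 1)
Event 9 (EXEC): [IRQ0] PC=0: DEC 4 -> ACC=-12
Event 10 (EXEC): [IRQ0] PC=1: INC 4 -> ACC=-8
Event 11 (EXEC): [IRQ0] PC=2: IRET -> resume MAIN at PC=3 (depth now 0)
Event 12 (INT 0): INT 0 arrives: push (MAIN, PC=3), enter IRQ0 at PC=0 (depth now 1)
Event 13 (INT 1): INT 1 arrives: push (IRQ0, PC=0), enter IRQ1 at PC=0 (depth now 2)
Event 14 (EXEC): [IRQ1] PC=0: INC 2 -> ACC=-6
Event 15 (EXEC): [IRQ1] PC=1: DEC 1 -> ACC=-7
Event 16 (EXEC): [IRQ1] PC=2: INC 2 -> ACC=-5
Event 17 (EXEC): [IRQ1] PC=3: IRET -> resume IRQ0 at PC=0 (depth now 1)
Event 18 (INT 1): INT 1 arrives: push (IRQ0, PC=0), enter IRQ1 at PC=0 (depth now 2)
Event 19 (EXEC): [IRQ1] PC=0: INC 2 -> ACC=-3
Event 20 (EXEC): [IRQ1] PC=1: DEC 1 -> ACC=-4
Event 21 (EXEC): [IRQ1] PC=2: INC 2 -> ACC=-2
Event 22 (EXEC): [IRQ1] PC=3: IRET -> resume IRQ0 at PC=0 (depth now 1)
Event 23 (EXEC): [IRQ0] PC=0: DEC 4 -> ACC=-6
Event 24 (INT 0): INT 0 arrives: push (IRQ0, PC=1), enter IRQ0 at PC=0 (depth now 2)
Event 25 (EXEC): [IRQ0] PC=0: DEC 4 -> ACC=-10
Event 26 (EXEC): [IRQ0] PC=1: INC 4 -> ACC=-6
Event 27 (EXEC): [IRQ0] PC=2: IRET -> resume IRQ0 at PC=1 (depth now 1)
Event 28 (EXEC): [IRQ0] PC=1: INC 4 -> ACC=-2
Event 29 (EXEC): [IRQ0] PC=2: IRET -> resume MAIN at PC=3 (depth now 0)
Event 30 (EXEC): [MAIN] PC=3: INC 4 -> ACC=2
Event 31 (EXEC): [MAIN] PC=4: NOP
Event 32 (EXEC): [MAIN] PC=5: INC 2 -> ACC=4
Event 33 (EXEC): [MAIN] PC=6: INC 4 -> ACC=8
Event 34 (EXEC): [MAIN] PC=7: HALT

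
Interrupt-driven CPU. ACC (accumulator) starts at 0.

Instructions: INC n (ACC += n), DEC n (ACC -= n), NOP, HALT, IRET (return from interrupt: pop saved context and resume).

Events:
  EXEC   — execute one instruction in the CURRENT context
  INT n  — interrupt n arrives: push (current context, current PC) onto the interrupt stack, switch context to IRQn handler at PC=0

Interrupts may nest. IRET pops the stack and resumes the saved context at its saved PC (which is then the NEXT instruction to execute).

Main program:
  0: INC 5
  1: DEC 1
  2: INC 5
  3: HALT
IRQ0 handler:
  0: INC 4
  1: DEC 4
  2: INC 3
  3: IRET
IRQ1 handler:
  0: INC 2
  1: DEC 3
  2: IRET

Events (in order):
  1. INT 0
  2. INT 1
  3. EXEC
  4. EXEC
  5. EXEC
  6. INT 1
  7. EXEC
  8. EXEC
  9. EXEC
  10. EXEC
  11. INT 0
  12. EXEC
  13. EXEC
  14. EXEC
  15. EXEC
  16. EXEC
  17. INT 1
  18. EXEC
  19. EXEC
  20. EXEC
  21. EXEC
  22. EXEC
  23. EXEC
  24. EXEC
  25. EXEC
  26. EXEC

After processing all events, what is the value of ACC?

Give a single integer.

Answer: 12

Derivation:
Event 1 (INT 0): INT 0 arrives: push (MAIN, PC=0), enter IRQ0 at PC=0 (depth now 1)
Event 2 (INT 1): INT 1 arrives: push (IRQ0, PC=0), enter IRQ1 at PC=0 (depth now 2)
Event 3 (EXEC): [IRQ1] PC=0: INC 2 -> ACC=2
Event 4 (EXEC): [IRQ1] PC=1: DEC 3 -> ACC=-1
Event 5 (EXEC): [IRQ1] PC=2: IRET -> resume IRQ0 at PC=0 (depth now 1)
Event 6 (INT 1): INT 1 arrives: push (IRQ0, PC=0), enter IRQ1 at PC=0 (depth now 2)
Event 7 (EXEC): [IRQ1] PC=0: INC 2 -> ACC=1
Event 8 (EXEC): [IRQ1] PC=1: DEC 3 -> ACC=-2
Event 9 (EXEC): [IRQ1] PC=2: IRET -> resume IRQ0 at PC=0 (depth now 1)
Event 10 (EXEC): [IRQ0] PC=0: INC 4 -> ACC=2
Event 11 (INT 0): INT 0 arrives: push (IRQ0, PC=1), enter IRQ0 at PC=0 (depth now 2)
Event 12 (EXEC): [IRQ0] PC=0: INC 4 -> ACC=6
Event 13 (EXEC): [IRQ0] PC=1: DEC 4 -> ACC=2
Event 14 (EXEC): [IRQ0] PC=2: INC 3 -> ACC=5
Event 15 (EXEC): [IRQ0] PC=3: IRET -> resume IRQ0 at PC=1 (depth now 1)
Event 16 (EXEC): [IRQ0] PC=1: DEC 4 -> ACC=1
Event 17 (INT 1): INT 1 arrives: push (IRQ0, PC=2), enter IRQ1 at PC=0 (depth now 2)
Event 18 (EXEC): [IRQ1] PC=0: INC 2 -> ACC=3
Event 19 (EXEC): [IRQ1] PC=1: DEC 3 -> ACC=0
Event 20 (EXEC): [IRQ1] PC=2: IRET -> resume IRQ0 at PC=2 (depth now 1)
Event 21 (EXEC): [IRQ0] PC=2: INC 3 -> ACC=3
Event 22 (EXEC): [IRQ0] PC=3: IRET -> resume MAIN at PC=0 (depth now 0)
Event 23 (EXEC): [MAIN] PC=0: INC 5 -> ACC=8
Event 24 (EXEC): [MAIN] PC=1: DEC 1 -> ACC=7
Event 25 (EXEC): [MAIN] PC=2: INC 5 -> ACC=12
Event 26 (EXEC): [MAIN] PC=3: HALT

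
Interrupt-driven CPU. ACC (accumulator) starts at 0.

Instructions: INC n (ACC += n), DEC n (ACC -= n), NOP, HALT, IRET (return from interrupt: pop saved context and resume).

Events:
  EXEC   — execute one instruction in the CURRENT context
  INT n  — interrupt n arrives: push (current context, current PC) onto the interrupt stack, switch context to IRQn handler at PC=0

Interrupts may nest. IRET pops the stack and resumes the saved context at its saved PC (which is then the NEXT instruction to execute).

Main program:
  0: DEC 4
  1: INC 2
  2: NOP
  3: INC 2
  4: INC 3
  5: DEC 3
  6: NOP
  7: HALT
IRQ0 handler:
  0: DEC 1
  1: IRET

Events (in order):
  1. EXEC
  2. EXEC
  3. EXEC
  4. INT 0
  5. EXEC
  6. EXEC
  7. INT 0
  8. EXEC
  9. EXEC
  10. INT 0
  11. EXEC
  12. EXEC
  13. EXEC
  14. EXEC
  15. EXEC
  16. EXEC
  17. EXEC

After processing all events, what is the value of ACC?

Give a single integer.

Event 1 (EXEC): [MAIN] PC=0: DEC 4 -> ACC=-4
Event 2 (EXEC): [MAIN] PC=1: INC 2 -> ACC=-2
Event 3 (EXEC): [MAIN] PC=2: NOP
Event 4 (INT 0): INT 0 arrives: push (MAIN, PC=3), enter IRQ0 at PC=0 (depth now 1)
Event 5 (EXEC): [IRQ0] PC=0: DEC 1 -> ACC=-3
Event 6 (EXEC): [IRQ0] PC=1: IRET -> resume MAIN at PC=3 (depth now 0)
Event 7 (INT 0): INT 0 arrives: push (MAIN, PC=3), enter IRQ0 at PC=0 (depth now 1)
Event 8 (EXEC): [IRQ0] PC=0: DEC 1 -> ACC=-4
Event 9 (EXEC): [IRQ0] PC=1: IRET -> resume MAIN at PC=3 (depth now 0)
Event 10 (INT 0): INT 0 arrives: push (MAIN, PC=3), enter IRQ0 at PC=0 (depth now 1)
Event 11 (EXEC): [IRQ0] PC=0: DEC 1 -> ACC=-5
Event 12 (EXEC): [IRQ0] PC=1: IRET -> resume MAIN at PC=3 (depth now 0)
Event 13 (EXEC): [MAIN] PC=3: INC 2 -> ACC=-3
Event 14 (EXEC): [MAIN] PC=4: INC 3 -> ACC=0
Event 15 (EXEC): [MAIN] PC=5: DEC 3 -> ACC=-3
Event 16 (EXEC): [MAIN] PC=6: NOP
Event 17 (EXEC): [MAIN] PC=7: HALT

Answer: -3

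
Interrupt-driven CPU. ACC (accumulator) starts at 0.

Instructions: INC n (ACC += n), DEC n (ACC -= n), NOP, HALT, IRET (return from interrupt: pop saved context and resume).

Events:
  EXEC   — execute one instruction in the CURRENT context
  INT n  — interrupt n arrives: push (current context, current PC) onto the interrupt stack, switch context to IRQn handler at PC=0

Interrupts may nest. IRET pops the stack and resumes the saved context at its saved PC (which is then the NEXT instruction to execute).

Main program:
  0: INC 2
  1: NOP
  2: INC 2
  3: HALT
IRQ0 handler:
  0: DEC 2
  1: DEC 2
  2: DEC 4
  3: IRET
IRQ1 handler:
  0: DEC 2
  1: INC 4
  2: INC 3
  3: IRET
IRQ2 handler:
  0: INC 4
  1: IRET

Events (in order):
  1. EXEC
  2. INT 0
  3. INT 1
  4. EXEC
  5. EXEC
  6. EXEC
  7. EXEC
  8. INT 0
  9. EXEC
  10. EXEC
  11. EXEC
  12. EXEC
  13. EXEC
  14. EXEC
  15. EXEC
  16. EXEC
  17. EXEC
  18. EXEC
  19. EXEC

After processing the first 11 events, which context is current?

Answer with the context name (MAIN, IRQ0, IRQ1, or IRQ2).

Answer: IRQ0

Derivation:
Event 1 (EXEC): [MAIN] PC=0: INC 2 -> ACC=2
Event 2 (INT 0): INT 0 arrives: push (MAIN, PC=1), enter IRQ0 at PC=0 (depth now 1)
Event 3 (INT 1): INT 1 arrives: push (IRQ0, PC=0), enter IRQ1 at PC=0 (depth now 2)
Event 4 (EXEC): [IRQ1] PC=0: DEC 2 -> ACC=0
Event 5 (EXEC): [IRQ1] PC=1: INC 4 -> ACC=4
Event 6 (EXEC): [IRQ1] PC=2: INC 3 -> ACC=7
Event 7 (EXEC): [IRQ1] PC=3: IRET -> resume IRQ0 at PC=0 (depth now 1)
Event 8 (INT 0): INT 0 arrives: push (IRQ0, PC=0), enter IRQ0 at PC=0 (depth now 2)
Event 9 (EXEC): [IRQ0] PC=0: DEC 2 -> ACC=5
Event 10 (EXEC): [IRQ0] PC=1: DEC 2 -> ACC=3
Event 11 (EXEC): [IRQ0] PC=2: DEC 4 -> ACC=-1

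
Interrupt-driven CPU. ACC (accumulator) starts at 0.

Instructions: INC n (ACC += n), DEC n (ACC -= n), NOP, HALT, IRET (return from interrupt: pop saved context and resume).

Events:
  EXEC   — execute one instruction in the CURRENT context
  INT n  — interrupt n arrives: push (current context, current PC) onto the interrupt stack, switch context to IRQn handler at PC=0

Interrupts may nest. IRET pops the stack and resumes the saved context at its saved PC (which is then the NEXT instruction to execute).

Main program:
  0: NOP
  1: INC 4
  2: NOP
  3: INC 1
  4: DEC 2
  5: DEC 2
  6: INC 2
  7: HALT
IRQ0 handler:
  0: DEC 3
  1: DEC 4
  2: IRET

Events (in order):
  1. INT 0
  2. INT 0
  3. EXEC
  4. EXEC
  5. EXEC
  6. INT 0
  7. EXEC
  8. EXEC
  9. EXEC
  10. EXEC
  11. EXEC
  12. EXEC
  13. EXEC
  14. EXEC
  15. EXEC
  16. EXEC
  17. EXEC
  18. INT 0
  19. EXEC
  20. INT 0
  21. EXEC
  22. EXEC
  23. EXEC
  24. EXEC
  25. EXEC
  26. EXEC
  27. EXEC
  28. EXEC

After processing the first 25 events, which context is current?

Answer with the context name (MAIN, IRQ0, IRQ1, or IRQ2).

Event 1 (INT 0): INT 0 arrives: push (MAIN, PC=0), enter IRQ0 at PC=0 (depth now 1)
Event 2 (INT 0): INT 0 arrives: push (IRQ0, PC=0), enter IRQ0 at PC=0 (depth now 2)
Event 3 (EXEC): [IRQ0] PC=0: DEC 3 -> ACC=-3
Event 4 (EXEC): [IRQ0] PC=1: DEC 4 -> ACC=-7
Event 5 (EXEC): [IRQ0] PC=2: IRET -> resume IRQ0 at PC=0 (depth now 1)
Event 6 (INT 0): INT 0 arrives: push (IRQ0, PC=0), enter IRQ0 at PC=0 (depth now 2)
Event 7 (EXEC): [IRQ0] PC=0: DEC 3 -> ACC=-10
Event 8 (EXEC): [IRQ0] PC=1: DEC 4 -> ACC=-14
Event 9 (EXEC): [IRQ0] PC=2: IRET -> resume IRQ0 at PC=0 (depth now 1)
Event 10 (EXEC): [IRQ0] PC=0: DEC 3 -> ACC=-17
Event 11 (EXEC): [IRQ0] PC=1: DEC 4 -> ACC=-21
Event 12 (EXEC): [IRQ0] PC=2: IRET -> resume MAIN at PC=0 (depth now 0)
Event 13 (EXEC): [MAIN] PC=0: NOP
Event 14 (EXEC): [MAIN] PC=1: INC 4 -> ACC=-17
Event 15 (EXEC): [MAIN] PC=2: NOP
Event 16 (EXEC): [MAIN] PC=3: INC 1 -> ACC=-16
Event 17 (EXEC): [MAIN] PC=4: DEC 2 -> ACC=-18
Event 18 (INT 0): INT 0 arrives: push (MAIN, PC=5), enter IRQ0 at PC=0 (depth now 1)
Event 19 (EXEC): [IRQ0] PC=0: DEC 3 -> ACC=-21
Event 20 (INT 0): INT 0 arrives: push (IRQ0, PC=1), enter IRQ0 at PC=0 (depth now 2)
Event 21 (EXEC): [IRQ0] PC=0: DEC 3 -> ACC=-24
Event 22 (EXEC): [IRQ0] PC=1: DEC 4 -> ACC=-28
Event 23 (EXEC): [IRQ0] PC=2: IRET -> resume IRQ0 at PC=1 (depth now 1)
Event 24 (EXEC): [IRQ0] PC=1: DEC 4 -> ACC=-32
Event 25 (EXEC): [IRQ0] PC=2: IRET -> resume MAIN at PC=5 (depth now 0)

Answer: MAIN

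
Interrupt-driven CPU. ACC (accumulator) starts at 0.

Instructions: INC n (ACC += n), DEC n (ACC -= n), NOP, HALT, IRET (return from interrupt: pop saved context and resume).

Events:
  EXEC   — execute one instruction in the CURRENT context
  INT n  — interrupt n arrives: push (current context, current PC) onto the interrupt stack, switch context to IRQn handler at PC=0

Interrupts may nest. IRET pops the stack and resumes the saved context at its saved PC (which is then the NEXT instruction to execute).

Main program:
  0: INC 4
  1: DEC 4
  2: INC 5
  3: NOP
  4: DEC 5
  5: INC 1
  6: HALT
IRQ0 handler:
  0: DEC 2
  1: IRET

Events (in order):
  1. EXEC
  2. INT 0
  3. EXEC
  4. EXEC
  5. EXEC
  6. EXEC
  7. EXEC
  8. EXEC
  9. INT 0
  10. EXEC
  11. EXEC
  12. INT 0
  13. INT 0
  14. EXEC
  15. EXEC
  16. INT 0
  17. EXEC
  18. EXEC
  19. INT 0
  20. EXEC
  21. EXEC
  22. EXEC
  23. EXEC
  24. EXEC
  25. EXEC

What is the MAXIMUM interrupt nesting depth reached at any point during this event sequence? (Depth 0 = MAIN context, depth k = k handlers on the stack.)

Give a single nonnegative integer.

Event 1 (EXEC): [MAIN] PC=0: INC 4 -> ACC=4 [depth=0]
Event 2 (INT 0): INT 0 arrives: push (MAIN, PC=1), enter IRQ0 at PC=0 (depth now 1) [depth=1]
Event 3 (EXEC): [IRQ0] PC=0: DEC 2 -> ACC=2 [depth=1]
Event 4 (EXEC): [IRQ0] PC=1: IRET -> resume MAIN at PC=1 (depth now 0) [depth=0]
Event 5 (EXEC): [MAIN] PC=1: DEC 4 -> ACC=-2 [depth=0]
Event 6 (EXEC): [MAIN] PC=2: INC 5 -> ACC=3 [depth=0]
Event 7 (EXEC): [MAIN] PC=3: NOP [depth=0]
Event 8 (EXEC): [MAIN] PC=4: DEC 5 -> ACC=-2 [depth=0]
Event 9 (INT 0): INT 0 arrives: push (MAIN, PC=5), enter IRQ0 at PC=0 (depth now 1) [depth=1]
Event 10 (EXEC): [IRQ0] PC=0: DEC 2 -> ACC=-4 [depth=1]
Event 11 (EXEC): [IRQ0] PC=1: IRET -> resume MAIN at PC=5 (depth now 0) [depth=0]
Event 12 (INT 0): INT 0 arrives: push (MAIN, PC=5), enter IRQ0 at PC=0 (depth now 1) [depth=1]
Event 13 (INT 0): INT 0 arrives: push (IRQ0, PC=0), enter IRQ0 at PC=0 (depth now 2) [depth=2]
Event 14 (EXEC): [IRQ0] PC=0: DEC 2 -> ACC=-6 [depth=2]
Event 15 (EXEC): [IRQ0] PC=1: IRET -> resume IRQ0 at PC=0 (depth now 1) [depth=1]
Event 16 (INT 0): INT 0 arrives: push (IRQ0, PC=0), enter IRQ0 at PC=0 (depth now 2) [depth=2]
Event 17 (EXEC): [IRQ0] PC=0: DEC 2 -> ACC=-8 [depth=2]
Event 18 (EXEC): [IRQ0] PC=1: IRET -> resume IRQ0 at PC=0 (depth now 1) [depth=1]
Event 19 (INT 0): INT 0 arrives: push (IRQ0, PC=0), enter IRQ0 at PC=0 (depth now 2) [depth=2]
Event 20 (EXEC): [IRQ0] PC=0: DEC 2 -> ACC=-10 [depth=2]
Event 21 (EXEC): [IRQ0] PC=1: IRET -> resume IRQ0 at PC=0 (depth now 1) [depth=1]
Event 22 (EXEC): [IRQ0] PC=0: DEC 2 -> ACC=-12 [depth=1]
Event 23 (EXEC): [IRQ0] PC=1: IRET -> resume MAIN at PC=5 (depth now 0) [depth=0]
Event 24 (EXEC): [MAIN] PC=5: INC 1 -> ACC=-11 [depth=0]
Event 25 (EXEC): [MAIN] PC=6: HALT [depth=0]
Max depth observed: 2

Answer: 2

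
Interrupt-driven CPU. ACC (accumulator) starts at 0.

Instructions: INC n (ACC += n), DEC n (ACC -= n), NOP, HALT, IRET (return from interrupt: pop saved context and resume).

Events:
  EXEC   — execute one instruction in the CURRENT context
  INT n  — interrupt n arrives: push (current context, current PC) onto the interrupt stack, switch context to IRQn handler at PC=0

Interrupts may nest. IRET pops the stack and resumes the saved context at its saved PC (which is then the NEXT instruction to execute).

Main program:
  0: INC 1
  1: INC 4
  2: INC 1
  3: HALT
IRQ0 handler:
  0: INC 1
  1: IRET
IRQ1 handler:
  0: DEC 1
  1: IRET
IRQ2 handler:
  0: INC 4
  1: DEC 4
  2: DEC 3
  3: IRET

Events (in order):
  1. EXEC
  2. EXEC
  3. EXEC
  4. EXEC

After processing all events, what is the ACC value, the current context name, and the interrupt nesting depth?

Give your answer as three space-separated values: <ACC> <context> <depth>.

Answer: 6 MAIN 0

Derivation:
Event 1 (EXEC): [MAIN] PC=0: INC 1 -> ACC=1
Event 2 (EXEC): [MAIN] PC=1: INC 4 -> ACC=5
Event 3 (EXEC): [MAIN] PC=2: INC 1 -> ACC=6
Event 4 (EXEC): [MAIN] PC=3: HALT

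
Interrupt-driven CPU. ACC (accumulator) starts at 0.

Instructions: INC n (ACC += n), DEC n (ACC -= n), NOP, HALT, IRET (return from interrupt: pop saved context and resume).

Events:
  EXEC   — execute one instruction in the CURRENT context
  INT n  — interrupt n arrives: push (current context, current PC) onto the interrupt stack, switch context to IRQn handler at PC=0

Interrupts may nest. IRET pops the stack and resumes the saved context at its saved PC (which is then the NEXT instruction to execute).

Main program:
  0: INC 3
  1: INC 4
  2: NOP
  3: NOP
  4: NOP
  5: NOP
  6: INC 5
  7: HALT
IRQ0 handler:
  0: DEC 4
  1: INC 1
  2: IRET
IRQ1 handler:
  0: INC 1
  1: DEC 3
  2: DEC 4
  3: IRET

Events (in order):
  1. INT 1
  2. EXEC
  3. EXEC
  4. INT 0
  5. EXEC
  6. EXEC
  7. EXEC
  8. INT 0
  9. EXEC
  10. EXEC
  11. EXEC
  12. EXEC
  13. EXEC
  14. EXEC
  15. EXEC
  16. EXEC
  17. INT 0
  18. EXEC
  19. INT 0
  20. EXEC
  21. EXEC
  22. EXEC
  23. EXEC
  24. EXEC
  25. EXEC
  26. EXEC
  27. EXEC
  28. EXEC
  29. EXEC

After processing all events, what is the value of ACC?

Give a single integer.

Event 1 (INT 1): INT 1 arrives: push (MAIN, PC=0), enter IRQ1 at PC=0 (depth now 1)
Event 2 (EXEC): [IRQ1] PC=0: INC 1 -> ACC=1
Event 3 (EXEC): [IRQ1] PC=1: DEC 3 -> ACC=-2
Event 4 (INT 0): INT 0 arrives: push (IRQ1, PC=2), enter IRQ0 at PC=0 (depth now 2)
Event 5 (EXEC): [IRQ0] PC=0: DEC 4 -> ACC=-6
Event 6 (EXEC): [IRQ0] PC=1: INC 1 -> ACC=-5
Event 7 (EXEC): [IRQ0] PC=2: IRET -> resume IRQ1 at PC=2 (depth now 1)
Event 8 (INT 0): INT 0 arrives: push (IRQ1, PC=2), enter IRQ0 at PC=0 (depth now 2)
Event 9 (EXEC): [IRQ0] PC=0: DEC 4 -> ACC=-9
Event 10 (EXEC): [IRQ0] PC=1: INC 1 -> ACC=-8
Event 11 (EXEC): [IRQ0] PC=2: IRET -> resume IRQ1 at PC=2 (depth now 1)
Event 12 (EXEC): [IRQ1] PC=2: DEC 4 -> ACC=-12
Event 13 (EXEC): [IRQ1] PC=3: IRET -> resume MAIN at PC=0 (depth now 0)
Event 14 (EXEC): [MAIN] PC=0: INC 3 -> ACC=-9
Event 15 (EXEC): [MAIN] PC=1: INC 4 -> ACC=-5
Event 16 (EXEC): [MAIN] PC=2: NOP
Event 17 (INT 0): INT 0 arrives: push (MAIN, PC=3), enter IRQ0 at PC=0 (depth now 1)
Event 18 (EXEC): [IRQ0] PC=0: DEC 4 -> ACC=-9
Event 19 (INT 0): INT 0 arrives: push (IRQ0, PC=1), enter IRQ0 at PC=0 (depth now 2)
Event 20 (EXEC): [IRQ0] PC=0: DEC 4 -> ACC=-13
Event 21 (EXEC): [IRQ0] PC=1: INC 1 -> ACC=-12
Event 22 (EXEC): [IRQ0] PC=2: IRET -> resume IRQ0 at PC=1 (depth now 1)
Event 23 (EXEC): [IRQ0] PC=1: INC 1 -> ACC=-11
Event 24 (EXEC): [IRQ0] PC=2: IRET -> resume MAIN at PC=3 (depth now 0)
Event 25 (EXEC): [MAIN] PC=3: NOP
Event 26 (EXEC): [MAIN] PC=4: NOP
Event 27 (EXEC): [MAIN] PC=5: NOP
Event 28 (EXEC): [MAIN] PC=6: INC 5 -> ACC=-6
Event 29 (EXEC): [MAIN] PC=7: HALT

Answer: -6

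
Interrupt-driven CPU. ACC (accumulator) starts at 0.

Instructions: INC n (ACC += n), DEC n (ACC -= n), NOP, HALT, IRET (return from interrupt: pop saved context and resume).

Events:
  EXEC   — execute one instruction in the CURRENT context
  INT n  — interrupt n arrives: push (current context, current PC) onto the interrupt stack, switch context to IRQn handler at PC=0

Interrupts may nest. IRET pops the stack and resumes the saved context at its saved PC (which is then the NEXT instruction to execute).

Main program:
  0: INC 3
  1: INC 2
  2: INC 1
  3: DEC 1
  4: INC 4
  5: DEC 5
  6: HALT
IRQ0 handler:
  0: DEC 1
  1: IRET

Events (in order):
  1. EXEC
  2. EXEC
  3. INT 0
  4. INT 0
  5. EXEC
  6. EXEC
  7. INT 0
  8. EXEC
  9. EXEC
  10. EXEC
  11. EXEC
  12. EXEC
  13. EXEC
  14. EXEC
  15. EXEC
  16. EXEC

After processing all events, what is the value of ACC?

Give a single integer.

Answer: 1

Derivation:
Event 1 (EXEC): [MAIN] PC=0: INC 3 -> ACC=3
Event 2 (EXEC): [MAIN] PC=1: INC 2 -> ACC=5
Event 3 (INT 0): INT 0 arrives: push (MAIN, PC=2), enter IRQ0 at PC=0 (depth now 1)
Event 4 (INT 0): INT 0 arrives: push (IRQ0, PC=0), enter IRQ0 at PC=0 (depth now 2)
Event 5 (EXEC): [IRQ0] PC=0: DEC 1 -> ACC=4
Event 6 (EXEC): [IRQ0] PC=1: IRET -> resume IRQ0 at PC=0 (depth now 1)
Event 7 (INT 0): INT 0 arrives: push (IRQ0, PC=0), enter IRQ0 at PC=0 (depth now 2)
Event 8 (EXEC): [IRQ0] PC=0: DEC 1 -> ACC=3
Event 9 (EXEC): [IRQ0] PC=1: IRET -> resume IRQ0 at PC=0 (depth now 1)
Event 10 (EXEC): [IRQ0] PC=0: DEC 1 -> ACC=2
Event 11 (EXEC): [IRQ0] PC=1: IRET -> resume MAIN at PC=2 (depth now 0)
Event 12 (EXEC): [MAIN] PC=2: INC 1 -> ACC=3
Event 13 (EXEC): [MAIN] PC=3: DEC 1 -> ACC=2
Event 14 (EXEC): [MAIN] PC=4: INC 4 -> ACC=6
Event 15 (EXEC): [MAIN] PC=5: DEC 5 -> ACC=1
Event 16 (EXEC): [MAIN] PC=6: HALT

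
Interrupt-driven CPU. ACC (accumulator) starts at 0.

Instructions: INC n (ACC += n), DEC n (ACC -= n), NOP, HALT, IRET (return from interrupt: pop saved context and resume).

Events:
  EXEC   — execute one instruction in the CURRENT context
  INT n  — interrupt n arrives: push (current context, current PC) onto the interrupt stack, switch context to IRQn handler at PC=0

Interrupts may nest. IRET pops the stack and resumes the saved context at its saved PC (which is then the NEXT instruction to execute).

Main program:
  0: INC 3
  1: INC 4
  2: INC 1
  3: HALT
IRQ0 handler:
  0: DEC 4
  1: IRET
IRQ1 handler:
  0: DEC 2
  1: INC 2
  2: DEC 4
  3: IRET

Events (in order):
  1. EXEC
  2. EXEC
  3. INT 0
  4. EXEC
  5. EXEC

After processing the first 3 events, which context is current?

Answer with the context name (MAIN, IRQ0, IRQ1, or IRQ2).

Event 1 (EXEC): [MAIN] PC=0: INC 3 -> ACC=3
Event 2 (EXEC): [MAIN] PC=1: INC 4 -> ACC=7
Event 3 (INT 0): INT 0 arrives: push (MAIN, PC=2), enter IRQ0 at PC=0 (depth now 1)

Answer: IRQ0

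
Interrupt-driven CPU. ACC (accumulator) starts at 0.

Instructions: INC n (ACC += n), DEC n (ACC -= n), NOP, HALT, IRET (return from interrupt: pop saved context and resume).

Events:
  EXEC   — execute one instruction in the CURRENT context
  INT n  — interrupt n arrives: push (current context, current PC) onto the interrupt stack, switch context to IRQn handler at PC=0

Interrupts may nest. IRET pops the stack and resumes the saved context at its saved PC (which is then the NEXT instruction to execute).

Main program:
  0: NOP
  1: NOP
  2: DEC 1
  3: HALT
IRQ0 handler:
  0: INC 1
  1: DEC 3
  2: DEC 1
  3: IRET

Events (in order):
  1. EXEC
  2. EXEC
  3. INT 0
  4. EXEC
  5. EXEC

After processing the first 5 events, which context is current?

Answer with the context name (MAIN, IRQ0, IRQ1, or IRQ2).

Answer: IRQ0

Derivation:
Event 1 (EXEC): [MAIN] PC=0: NOP
Event 2 (EXEC): [MAIN] PC=1: NOP
Event 3 (INT 0): INT 0 arrives: push (MAIN, PC=2), enter IRQ0 at PC=0 (depth now 1)
Event 4 (EXEC): [IRQ0] PC=0: INC 1 -> ACC=1
Event 5 (EXEC): [IRQ0] PC=1: DEC 3 -> ACC=-2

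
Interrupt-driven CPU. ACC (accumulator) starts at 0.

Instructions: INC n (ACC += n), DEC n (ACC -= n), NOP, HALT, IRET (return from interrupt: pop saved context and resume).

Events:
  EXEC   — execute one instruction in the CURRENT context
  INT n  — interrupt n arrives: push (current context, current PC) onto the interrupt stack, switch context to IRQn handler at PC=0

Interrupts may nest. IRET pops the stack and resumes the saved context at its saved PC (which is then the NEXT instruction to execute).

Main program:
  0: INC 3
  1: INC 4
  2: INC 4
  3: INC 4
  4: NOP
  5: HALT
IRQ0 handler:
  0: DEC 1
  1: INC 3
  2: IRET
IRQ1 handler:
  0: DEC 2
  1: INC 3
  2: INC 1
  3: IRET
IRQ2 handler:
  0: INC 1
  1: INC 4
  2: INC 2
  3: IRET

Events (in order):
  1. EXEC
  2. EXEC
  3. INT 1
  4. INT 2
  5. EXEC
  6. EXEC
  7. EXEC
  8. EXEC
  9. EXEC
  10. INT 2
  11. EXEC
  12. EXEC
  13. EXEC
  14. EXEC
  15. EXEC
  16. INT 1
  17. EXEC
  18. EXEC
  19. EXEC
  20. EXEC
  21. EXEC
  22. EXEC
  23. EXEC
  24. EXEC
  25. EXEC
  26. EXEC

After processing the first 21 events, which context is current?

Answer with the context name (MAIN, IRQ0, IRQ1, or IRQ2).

Event 1 (EXEC): [MAIN] PC=0: INC 3 -> ACC=3
Event 2 (EXEC): [MAIN] PC=1: INC 4 -> ACC=7
Event 3 (INT 1): INT 1 arrives: push (MAIN, PC=2), enter IRQ1 at PC=0 (depth now 1)
Event 4 (INT 2): INT 2 arrives: push (IRQ1, PC=0), enter IRQ2 at PC=0 (depth now 2)
Event 5 (EXEC): [IRQ2] PC=0: INC 1 -> ACC=8
Event 6 (EXEC): [IRQ2] PC=1: INC 4 -> ACC=12
Event 7 (EXEC): [IRQ2] PC=2: INC 2 -> ACC=14
Event 8 (EXEC): [IRQ2] PC=3: IRET -> resume IRQ1 at PC=0 (depth now 1)
Event 9 (EXEC): [IRQ1] PC=0: DEC 2 -> ACC=12
Event 10 (INT 2): INT 2 arrives: push (IRQ1, PC=1), enter IRQ2 at PC=0 (depth now 2)
Event 11 (EXEC): [IRQ2] PC=0: INC 1 -> ACC=13
Event 12 (EXEC): [IRQ2] PC=1: INC 4 -> ACC=17
Event 13 (EXEC): [IRQ2] PC=2: INC 2 -> ACC=19
Event 14 (EXEC): [IRQ2] PC=3: IRET -> resume IRQ1 at PC=1 (depth now 1)
Event 15 (EXEC): [IRQ1] PC=1: INC 3 -> ACC=22
Event 16 (INT 1): INT 1 arrives: push (IRQ1, PC=2), enter IRQ1 at PC=0 (depth now 2)
Event 17 (EXEC): [IRQ1] PC=0: DEC 2 -> ACC=20
Event 18 (EXEC): [IRQ1] PC=1: INC 3 -> ACC=23
Event 19 (EXEC): [IRQ1] PC=2: INC 1 -> ACC=24
Event 20 (EXEC): [IRQ1] PC=3: IRET -> resume IRQ1 at PC=2 (depth now 1)
Event 21 (EXEC): [IRQ1] PC=2: INC 1 -> ACC=25

Answer: IRQ1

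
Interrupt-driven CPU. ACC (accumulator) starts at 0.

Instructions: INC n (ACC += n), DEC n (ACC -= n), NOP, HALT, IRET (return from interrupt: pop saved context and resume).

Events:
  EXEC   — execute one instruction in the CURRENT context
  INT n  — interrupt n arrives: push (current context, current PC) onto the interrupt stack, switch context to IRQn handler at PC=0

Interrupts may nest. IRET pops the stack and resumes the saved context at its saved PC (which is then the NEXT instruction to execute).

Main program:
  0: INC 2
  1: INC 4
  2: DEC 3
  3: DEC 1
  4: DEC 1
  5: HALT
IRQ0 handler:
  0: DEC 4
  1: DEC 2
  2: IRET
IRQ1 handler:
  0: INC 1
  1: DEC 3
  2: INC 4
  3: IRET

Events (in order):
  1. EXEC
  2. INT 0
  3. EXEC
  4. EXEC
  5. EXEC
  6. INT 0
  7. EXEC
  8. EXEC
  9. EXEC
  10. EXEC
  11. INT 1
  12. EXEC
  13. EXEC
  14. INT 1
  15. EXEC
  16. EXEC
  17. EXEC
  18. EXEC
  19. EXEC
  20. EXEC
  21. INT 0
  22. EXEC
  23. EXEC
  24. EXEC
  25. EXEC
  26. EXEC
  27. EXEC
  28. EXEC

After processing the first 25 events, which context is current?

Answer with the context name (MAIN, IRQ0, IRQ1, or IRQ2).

Answer: MAIN

Derivation:
Event 1 (EXEC): [MAIN] PC=0: INC 2 -> ACC=2
Event 2 (INT 0): INT 0 arrives: push (MAIN, PC=1), enter IRQ0 at PC=0 (depth now 1)
Event 3 (EXEC): [IRQ0] PC=0: DEC 4 -> ACC=-2
Event 4 (EXEC): [IRQ0] PC=1: DEC 2 -> ACC=-4
Event 5 (EXEC): [IRQ0] PC=2: IRET -> resume MAIN at PC=1 (depth now 0)
Event 6 (INT 0): INT 0 arrives: push (MAIN, PC=1), enter IRQ0 at PC=0 (depth now 1)
Event 7 (EXEC): [IRQ0] PC=0: DEC 4 -> ACC=-8
Event 8 (EXEC): [IRQ0] PC=1: DEC 2 -> ACC=-10
Event 9 (EXEC): [IRQ0] PC=2: IRET -> resume MAIN at PC=1 (depth now 0)
Event 10 (EXEC): [MAIN] PC=1: INC 4 -> ACC=-6
Event 11 (INT 1): INT 1 arrives: push (MAIN, PC=2), enter IRQ1 at PC=0 (depth now 1)
Event 12 (EXEC): [IRQ1] PC=0: INC 1 -> ACC=-5
Event 13 (EXEC): [IRQ1] PC=1: DEC 3 -> ACC=-8
Event 14 (INT 1): INT 1 arrives: push (IRQ1, PC=2), enter IRQ1 at PC=0 (depth now 2)
Event 15 (EXEC): [IRQ1] PC=0: INC 1 -> ACC=-7
Event 16 (EXEC): [IRQ1] PC=1: DEC 3 -> ACC=-10
Event 17 (EXEC): [IRQ1] PC=2: INC 4 -> ACC=-6
Event 18 (EXEC): [IRQ1] PC=3: IRET -> resume IRQ1 at PC=2 (depth now 1)
Event 19 (EXEC): [IRQ1] PC=2: INC 4 -> ACC=-2
Event 20 (EXEC): [IRQ1] PC=3: IRET -> resume MAIN at PC=2 (depth now 0)
Event 21 (INT 0): INT 0 arrives: push (MAIN, PC=2), enter IRQ0 at PC=0 (depth now 1)
Event 22 (EXEC): [IRQ0] PC=0: DEC 4 -> ACC=-6
Event 23 (EXEC): [IRQ0] PC=1: DEC 2 -> ACC=-8
Event 24 (EXEC): [IRQ0] PC=2: IRET -> resume MAIN at PC=2 (depth now 0)
Event 25 (EXEC): [MAIN] PC=2: DEC 3 -> ACC=-11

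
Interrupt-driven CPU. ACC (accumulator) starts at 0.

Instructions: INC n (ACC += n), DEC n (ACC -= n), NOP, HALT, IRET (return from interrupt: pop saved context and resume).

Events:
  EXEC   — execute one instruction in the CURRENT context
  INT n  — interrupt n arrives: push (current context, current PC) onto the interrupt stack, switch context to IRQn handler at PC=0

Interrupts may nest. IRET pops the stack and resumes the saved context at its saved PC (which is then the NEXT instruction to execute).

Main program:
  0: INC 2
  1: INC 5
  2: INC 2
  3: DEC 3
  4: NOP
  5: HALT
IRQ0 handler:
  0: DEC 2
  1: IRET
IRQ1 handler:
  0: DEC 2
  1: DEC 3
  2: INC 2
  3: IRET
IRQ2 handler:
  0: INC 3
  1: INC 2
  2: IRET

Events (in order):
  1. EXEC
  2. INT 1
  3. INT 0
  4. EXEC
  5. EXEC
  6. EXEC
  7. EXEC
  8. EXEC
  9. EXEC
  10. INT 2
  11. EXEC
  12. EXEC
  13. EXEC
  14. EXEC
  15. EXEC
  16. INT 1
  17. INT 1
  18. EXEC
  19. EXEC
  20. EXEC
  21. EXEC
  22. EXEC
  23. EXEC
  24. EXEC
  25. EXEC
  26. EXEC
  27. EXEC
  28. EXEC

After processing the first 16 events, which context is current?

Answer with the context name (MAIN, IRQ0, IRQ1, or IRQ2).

Answer: IRQ1

Derivation:
Event 1 (EXEC): [MAIN] PC=0: INC 2 -> ACC=2
Event 2 (INT 1): INT 1 arrives: push (MAIN, PC=1), enter IRQ1 at PC=0 (depth now 1)
Event 3 (INT 0): INT 0 arrives: push (IRQ1, PC=0), enter IRQ0 at PC=0 (depth now 2)
Event 4 (EXEC): [IRQ0] PC=0: DEC 2 -> ACC=0
Event 5 (EXEC): [IRQ0] PC=1: IRET -> resume IRQ1 at PC=0 (depth now 1)
Event 6 (EXEC): [IRQ1] PC=0: DEC 2 -> ACC=-2
Event 7 (EXEC): [IRQ1] PC=1: DEC 3 -> ACC=-5
Event 8 (EXEC): [IRQ1] PC=2: INC 2 -> ACC=-3
Event 9 (EXEC): [IRQ1] PC=3: IRET -> resume MAIN at PC=1 (depth now 0)
Event 10 (INT 2): INT 2 arrives: push (MAIN, PC=1), enter IRQ2 at PC=0 (depth now 1)
Event 11 (EXEC): [IRQ2] PC=0: INC 3 -> ACC=0
Event 12 (EXEC): [IRQ2] PC=1: INC 2 -> ACC=2
Event 13 (EXEC): [IRQ2] PC=2: IRET -> resume MAIN at PC=1 (depth now 0)
Event 14 (EXEC): [MAIN] PC=1: INC 5 -> ACC=7
Event 15 (EXEC): [MAIN] PC=2: INC 2 -> ACC=9
Event 16 (INT 1): INT 1 arrives: push (MAIN, PC=3), enter IRQ1 at PC=0 (depth now 1)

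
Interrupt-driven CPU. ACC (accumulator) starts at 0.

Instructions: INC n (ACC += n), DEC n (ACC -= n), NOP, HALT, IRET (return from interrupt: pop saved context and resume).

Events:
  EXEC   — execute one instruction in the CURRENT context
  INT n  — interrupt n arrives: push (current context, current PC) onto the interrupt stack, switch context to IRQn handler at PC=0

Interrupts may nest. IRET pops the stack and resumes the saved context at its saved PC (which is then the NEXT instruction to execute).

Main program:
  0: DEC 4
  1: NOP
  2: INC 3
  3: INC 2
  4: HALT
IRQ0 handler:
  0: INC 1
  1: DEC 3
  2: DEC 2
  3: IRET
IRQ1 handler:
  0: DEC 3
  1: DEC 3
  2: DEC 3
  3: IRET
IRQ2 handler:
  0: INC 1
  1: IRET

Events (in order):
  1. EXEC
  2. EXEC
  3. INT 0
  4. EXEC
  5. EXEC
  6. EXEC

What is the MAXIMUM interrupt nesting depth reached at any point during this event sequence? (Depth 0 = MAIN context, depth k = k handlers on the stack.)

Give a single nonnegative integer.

Answer: 1

Derivation:
Event 1 (EXEC): [MAIN] PC=0: DEC 4 -> ACC=-4 [depth=0]
Event 2 (EXEC): [MAIN] PC=1: NOP [depth=0]
Event 3 (INT 0): INT 0 arrives: push (MAIN, PC=2), enter IRQ0 at PC=0 (depth now 1) [depth=1]
Event 4 (EXEC): [IRQ0] PC=0: INC 1 -> ACC=-3 [depth=1]
Event 5 (EXEC): [IRQ0] PC=1: DEC 3 -> ACC=-6 [depth=1]
Event 6 (EXEC): [IRQ0] PC=2: DEC 2 -> ACC=-8 [depth=1]
Max depth observed: 1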